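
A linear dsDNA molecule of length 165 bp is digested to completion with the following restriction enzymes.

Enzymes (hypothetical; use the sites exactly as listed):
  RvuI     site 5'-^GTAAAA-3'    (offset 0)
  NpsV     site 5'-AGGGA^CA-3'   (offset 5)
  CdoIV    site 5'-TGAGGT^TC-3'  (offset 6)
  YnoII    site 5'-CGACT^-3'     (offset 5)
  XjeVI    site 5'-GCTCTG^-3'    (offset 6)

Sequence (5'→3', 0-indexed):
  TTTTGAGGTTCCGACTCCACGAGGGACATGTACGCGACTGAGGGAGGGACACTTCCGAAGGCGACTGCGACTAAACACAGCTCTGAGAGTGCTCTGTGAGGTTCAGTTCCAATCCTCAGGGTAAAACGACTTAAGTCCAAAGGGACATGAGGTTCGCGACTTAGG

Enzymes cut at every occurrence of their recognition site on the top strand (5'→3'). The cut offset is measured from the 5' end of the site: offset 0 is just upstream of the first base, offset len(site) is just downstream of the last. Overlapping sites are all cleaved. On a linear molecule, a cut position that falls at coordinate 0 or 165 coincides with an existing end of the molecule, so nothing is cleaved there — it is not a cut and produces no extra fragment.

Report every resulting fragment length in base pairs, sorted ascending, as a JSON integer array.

[4,6,6,7,8,8,9,10,10,11,11,13,13,14,17,18]

Scan for sites:
  RvuI GTAAAA/0: at [120] ⇒ [120]
  NpsV AGGGACA/5: at [21, 44, 140] ⇒ [26, 49, 145]
  CdoIV TGAGGTTC/6: at [3, 96, 147] ⇒ [9, 102, 153]
  YnoII CGACT/5: at [11, 34, 61, 67, 126, 156] ⇒ [16, 39, 66, 72, 131, 161]
  XjeVI GCTCTG/6: at [79, 90] ⇒ [85, 96]

Pooled cuts: [9, 16, 26, 39, 49, 66, 72, 85, 96, 102, 120, 131, 145, 153, 161]

Fragment lengths:
  [0,9): 9 bp
  [9,16): 7 bp
  [16,26): 10 bp
  [26,39): 13 bp
  [39,49): 10 bp
  [49,66): 17 bp
  [66,72): 6 bp
  [72,85): 13 bp
  [85,96): 11 bp
  [96,102): 6 bp
  [102,120): 18 bp
  [120,131): 11 bp
  [131,145): 14 bp
  [145,153): 8 bp
  [153,161): 8 bp
  [161,165): 4 bp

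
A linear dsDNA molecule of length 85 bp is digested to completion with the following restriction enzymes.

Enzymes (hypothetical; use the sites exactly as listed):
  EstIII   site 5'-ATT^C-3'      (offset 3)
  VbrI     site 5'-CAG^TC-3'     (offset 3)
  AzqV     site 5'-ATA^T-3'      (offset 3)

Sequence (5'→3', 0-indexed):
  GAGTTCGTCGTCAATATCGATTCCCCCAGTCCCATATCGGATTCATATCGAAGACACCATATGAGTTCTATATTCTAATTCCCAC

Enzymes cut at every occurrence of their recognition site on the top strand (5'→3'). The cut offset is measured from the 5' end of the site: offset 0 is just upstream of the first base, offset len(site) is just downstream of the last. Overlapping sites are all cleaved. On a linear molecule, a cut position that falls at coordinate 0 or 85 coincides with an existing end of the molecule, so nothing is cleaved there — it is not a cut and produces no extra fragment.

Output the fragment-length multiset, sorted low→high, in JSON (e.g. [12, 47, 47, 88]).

Per-enzyme occurrences:
  EstIII ATTC/3: at [19, 40, 71, 77] ⇒ [22, 43, 74, 80]
  VbrI CAGTC/3: at [26] ⇒ [29]
  AzqV ATAT/3: at [13, 33, 44, 58, 69] ⇒ [16, 36, 47, 61, 72]

Pooled cuts: [16, 22, 29, 36, 43, 47, 61, 72, 74, 80]

Fragment lengths:
  [0,16): 16 bp
  [16,22): 6 bp
  [22,29): 7 bp
  [29,36): 7 bp
  [36,43): 7 bp
  [43,47): 4 bp
  [47,61): 14 bp
  [61,72): 11 bp
  [72,74): 2 bp
  [74,80): 6 bp
  [80,85): 5 bp

[2,4,5,6,6,7,7,7,11,14,16]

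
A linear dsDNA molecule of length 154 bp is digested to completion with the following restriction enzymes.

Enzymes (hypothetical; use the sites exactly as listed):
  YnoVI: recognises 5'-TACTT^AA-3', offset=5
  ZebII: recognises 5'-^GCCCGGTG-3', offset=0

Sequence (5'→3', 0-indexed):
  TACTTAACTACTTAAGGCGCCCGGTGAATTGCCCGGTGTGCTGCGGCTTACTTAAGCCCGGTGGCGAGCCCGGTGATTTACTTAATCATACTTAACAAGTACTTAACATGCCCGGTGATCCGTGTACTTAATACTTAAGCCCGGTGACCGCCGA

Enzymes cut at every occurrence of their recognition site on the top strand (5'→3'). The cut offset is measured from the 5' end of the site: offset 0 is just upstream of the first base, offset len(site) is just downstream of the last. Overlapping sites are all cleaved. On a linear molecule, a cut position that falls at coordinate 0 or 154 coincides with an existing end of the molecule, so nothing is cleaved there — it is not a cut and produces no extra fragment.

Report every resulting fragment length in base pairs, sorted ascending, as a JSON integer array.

[2,2,5,5,5,7,8,10,11,12,12,16,16,20,23]

Scan for sites:
  YnoVI (TACTTAA, off=5): starts [0, 8, 48, 78, 88, 99, 124, 131] → cuts [5, 13, 53, 83, 93, 104, 129, 136]
  ZebII (GCCCGGTG, off=0): starts [18, 30, 55, 67, 109, 138] → cuts [18, 30, 55, 67, 109, 138]

Pooled cuts: [5, 13, 18, 30, 53, 55, 67, 83, 93, 104, 109, 129, 136, 138]

Fragment lengths:
  [0,5): 5 bp
  [5,13): 8 bp
  [13,18): 5 bp
  [18,30): 12 bp
  [30,53): 23 bp
  [53,55): 2 bp
  [55,67): 12 bp
  [67,83): 16 bp
  [83,93): 10 bp
  [93,104): 11 bp
  [104,109): 5 bp
  [109,129): 20 bp
  [129,136): 7 bp
  [136,138): 2 bp
  [138,154): 16 bp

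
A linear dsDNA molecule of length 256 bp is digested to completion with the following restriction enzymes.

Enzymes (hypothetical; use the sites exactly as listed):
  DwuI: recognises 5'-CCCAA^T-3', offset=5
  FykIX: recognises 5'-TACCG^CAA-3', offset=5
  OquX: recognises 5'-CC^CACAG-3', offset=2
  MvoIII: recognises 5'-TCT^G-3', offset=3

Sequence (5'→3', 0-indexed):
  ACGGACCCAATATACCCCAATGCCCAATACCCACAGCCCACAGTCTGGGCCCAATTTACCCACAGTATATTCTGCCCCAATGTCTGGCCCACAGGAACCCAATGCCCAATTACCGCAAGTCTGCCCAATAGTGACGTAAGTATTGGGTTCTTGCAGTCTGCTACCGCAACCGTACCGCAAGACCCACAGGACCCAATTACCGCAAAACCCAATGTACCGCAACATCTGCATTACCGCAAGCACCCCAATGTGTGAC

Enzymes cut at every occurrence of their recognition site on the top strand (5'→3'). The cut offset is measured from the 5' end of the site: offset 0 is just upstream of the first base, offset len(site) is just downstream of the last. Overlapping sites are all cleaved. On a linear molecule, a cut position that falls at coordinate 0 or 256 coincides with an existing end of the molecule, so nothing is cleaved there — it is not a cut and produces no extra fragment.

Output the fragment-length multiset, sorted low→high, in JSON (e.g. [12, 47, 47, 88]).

[4,4,5,6,6,6,6,7,7,7,7,7,7,7,7,8,8,8,8,9,10,10,10,11,12,12,13,13,31]

Per-enzyme occurrences:
  DwuI (CCCAAT, off=5): starts [5, 15, 22, 49, 75, 97, 104, 123, 191, 207, 243] → cuts [10, 20, 27, 54, 80, 102, 109, 128, 196, 212, 248]
  FykIX (TACCGCAA, off=5): starts [110, 161, 172, 197, 214, 231] → cuts [115, 166, 177, 202, 219, 236]
  OquX (CCCACAG, off=2): starts [29, 36, 58, 87, 182] → cuts [31, 38, 60, 89, 184]
  MvoIII (TCTG, off=3): starts [43, 70, 82, 119, 156, 224] → cuts [46, 73, 85, 122, 159, 227]

All cut coordinates (distinct, sorted): [10, 20, 27, 31, 38, 46, 54, 60, 73, 80, 85, 89, 102, 109, 115, 122, 128, 159, 166, 177, 184, 196, 202, 212, 219, 227, 236, 248]

Fragment lengths:
  [0,10): 10 bp
  [10,20): 10 bp
  [20,27): 7 bp
  [27,31): 4 bp
  [31,38): 7 bp
  [38,46): 8 bp
  [46,54): 8 bp
  [54,60): 6 bp
  [60,73): 13 bp
  [73,80): 7 bp
  [80,85): 5 bp
  [85,89): 4 bp
  [89,102): 13 bp
  [102,109): 7 bp
  [109,115): 6 bp
  [115,122): 7 bp
  [122,128): 6 bp
  [128,159): 31 bp
  [159,166): 7 bp
  [166,177): 11 bp
  [177,184): 7 bp
  [184,196): 12 bp
  [196,202): 6 bp
  [202,212): 10 bp
  [212,219): 7 bp
  [219,227): 8 bp
  [227,236): 9 bp
  [236,248): 12 bp
  [248,256): 8 bp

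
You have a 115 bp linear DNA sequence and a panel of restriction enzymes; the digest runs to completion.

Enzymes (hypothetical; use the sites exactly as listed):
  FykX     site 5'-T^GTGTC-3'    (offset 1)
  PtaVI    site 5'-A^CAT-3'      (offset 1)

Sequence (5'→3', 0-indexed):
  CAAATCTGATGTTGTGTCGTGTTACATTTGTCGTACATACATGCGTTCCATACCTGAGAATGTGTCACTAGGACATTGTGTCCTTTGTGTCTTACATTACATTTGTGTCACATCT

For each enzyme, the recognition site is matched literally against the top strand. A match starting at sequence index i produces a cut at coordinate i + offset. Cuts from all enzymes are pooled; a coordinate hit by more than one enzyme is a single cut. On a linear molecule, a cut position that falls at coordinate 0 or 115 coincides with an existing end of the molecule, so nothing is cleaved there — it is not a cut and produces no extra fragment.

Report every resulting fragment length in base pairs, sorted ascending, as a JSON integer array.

[4,4,5,5,5,6,8,9,11,11,12,13,22]

Site scan:
  FykX (TGTGTC, off=1): starts [12, 60, 76, 85, 103] → cuts [13, 61, 77, 86, 104]
  PtaVI (ACAT, off=1): starts [23, 34, 38, 72, 93, 98, 109] → cuts [24, 35, 39, 73, 94, 99, 110]

Pooled cuts: [13, 24, 35, 39, 61, 73, 77, 86, 94, 99, 104, 110]

Fragment lengths:
  [0,13): 13 bp
  [13,24): 11 bp
  [24,35): 11 bp
  [35,39): 4 bp
  [39,61): 22 bp
  [61,73): 12 bp
  [73,77): 4 bp
  [77,86): 9 bp
  [86,94): 8 bp
  [94,99): 5 bp
  [99,104): 5 bp
  [104,110): 6 bp
  [110,115): 5 bp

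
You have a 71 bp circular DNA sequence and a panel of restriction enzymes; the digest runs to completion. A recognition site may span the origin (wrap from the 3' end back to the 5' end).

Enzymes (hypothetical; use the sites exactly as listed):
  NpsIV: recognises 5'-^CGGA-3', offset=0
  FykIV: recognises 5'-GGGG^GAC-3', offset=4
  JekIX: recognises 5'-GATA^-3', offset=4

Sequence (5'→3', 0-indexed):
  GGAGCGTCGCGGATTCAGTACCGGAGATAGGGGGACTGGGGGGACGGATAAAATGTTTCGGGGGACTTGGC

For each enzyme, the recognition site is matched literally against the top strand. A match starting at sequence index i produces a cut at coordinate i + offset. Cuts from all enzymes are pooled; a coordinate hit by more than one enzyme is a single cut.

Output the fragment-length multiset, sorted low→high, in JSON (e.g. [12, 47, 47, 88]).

[2,4,6,7,8,9,10,12,13]

Per-enzyme occurrences:
  NpsIV CGGA/0: at [9, 21, 44, 70] ⇒ [9, 21, 44, 70]
  FykIV GGGGGAC/4: at [29, 38, 59] ⇒ [33, 42, 63]
  JekIX GATA/4: at [25, 46] ⇒ [29, 50]

Pooled cuts: [9, 21, 29, 33, 42, 44, 50, 63, 70]

Fragment lengths:
  9→21: 12 bp
  21→29: 8 bp
  29→33: 4 bp
  33→42: 9 bp
  42→44: 2 bp
  44→50: 6 bp
  50→63: 13 bp
  63→70: 7 bp
  70→9 (wrap): 71-70+9 = 10 bp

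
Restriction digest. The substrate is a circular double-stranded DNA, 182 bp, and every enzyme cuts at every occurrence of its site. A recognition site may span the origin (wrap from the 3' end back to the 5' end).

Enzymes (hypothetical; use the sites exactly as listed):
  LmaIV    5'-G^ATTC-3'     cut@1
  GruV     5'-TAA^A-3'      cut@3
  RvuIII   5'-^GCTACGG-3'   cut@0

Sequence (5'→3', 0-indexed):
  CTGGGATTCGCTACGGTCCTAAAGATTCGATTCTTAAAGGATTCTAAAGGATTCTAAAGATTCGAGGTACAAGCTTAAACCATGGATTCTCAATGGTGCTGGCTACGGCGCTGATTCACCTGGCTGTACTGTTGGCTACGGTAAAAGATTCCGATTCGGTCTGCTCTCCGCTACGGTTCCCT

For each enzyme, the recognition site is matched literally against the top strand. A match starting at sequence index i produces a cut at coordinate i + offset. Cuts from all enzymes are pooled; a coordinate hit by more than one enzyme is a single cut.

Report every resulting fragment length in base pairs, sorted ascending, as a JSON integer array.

[2,2,3,3,3,4,5,6,7,7,7,8,10,12,13,16,16,18,19,21]

Scan for sites:
  LmaIV GATTC/1: at [4, 23, 28, 39, 49, 58, 84, 112, 146, 152] ⇒ [5, 24, 29, 40, 50, 59, 85, 113, 147, 153]
  GruV TAAA/3: at [19, 34, 44, 54, 75, 141] ⇒ [22, 37, 47, 57, 78, 144]
  RvuIII GCTACGG/0: at [9, 101, 134, 169] ⇒ [9, 101, 134, 169]

Pooled cuts: [5, 9, 22, 24, 29, 37, 40, 47, 50, 57, 59, 78, 85, 101, 113, 134, 144, 147, 153, 169]

Fragment lengths:
  5→9: 4 bp
  9→22: 13 bp
  22→24: 2 bp
  24→29: 5 bp
  29→37: 8 bp
  37→40: 3 bp
  40→47: 7 bp
  47→50: 3 bp
  50→57: 7 bp
  57→59: 2 bp
  59→78: 19 bp
  78→85: 7 bp
  85→101: 16 bp
  101→113: 12 bp
  113→134: 21 bp
  134→144: 10 bp
  144→147: 3 bp
  147→153: 6 bp
  153→169: 16 bp
  169→5 (wrap): 182-169+5 = 18 bp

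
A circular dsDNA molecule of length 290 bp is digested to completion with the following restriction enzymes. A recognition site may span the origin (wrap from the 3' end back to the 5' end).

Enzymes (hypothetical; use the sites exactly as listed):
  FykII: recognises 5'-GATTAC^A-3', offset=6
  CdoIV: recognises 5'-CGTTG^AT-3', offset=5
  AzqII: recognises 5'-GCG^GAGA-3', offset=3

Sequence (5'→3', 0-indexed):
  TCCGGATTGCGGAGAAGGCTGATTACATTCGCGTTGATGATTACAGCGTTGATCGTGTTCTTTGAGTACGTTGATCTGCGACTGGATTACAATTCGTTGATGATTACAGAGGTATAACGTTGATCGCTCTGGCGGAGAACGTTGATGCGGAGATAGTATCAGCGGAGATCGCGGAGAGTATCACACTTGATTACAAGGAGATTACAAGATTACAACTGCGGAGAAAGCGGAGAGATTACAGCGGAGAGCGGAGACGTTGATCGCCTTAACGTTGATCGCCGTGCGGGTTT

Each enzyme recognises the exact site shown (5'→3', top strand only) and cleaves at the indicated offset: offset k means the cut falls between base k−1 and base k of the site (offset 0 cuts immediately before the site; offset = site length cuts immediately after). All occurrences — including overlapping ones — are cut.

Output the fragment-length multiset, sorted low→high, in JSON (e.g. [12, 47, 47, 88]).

[4,5,7,7,7,8,8,8,9,9,9,9,10,10,10,11,12,15,15,15,15,17,21,22,27]

Scan for sites:
  FykII (GATTACA, off=6): starts [20, 38, 84, 101, 188, 199, 207, 233] → cuts [26, 44, 90, 107, 194, 205, 213, 239]
  CdoIV (CGTTGAT, off=5): starts [31, 46, 68, 94, 117, 139, 254, 269] → cuts [36, 51, 73, 99, 122, 144, 259, 274]
  AzqII (GCGGAGA, off=3): starts [8, 131, 146, 161, 170, 217, 226, 240, 247] → cuts [11, 134, 149, 164, 173, 220, 229, 243, 250]

Pooled cuts: [11, 26, 36, 44, 51, 73, 90, 99, 107, 122, 134, 144, 149, 164, 173, 194, 205, 213, 220, 229, 239, 243, 250, 259, 274]

Fragment lengths:
  11→26: 15 bp
  26→36: 10 bp
  36→44: 8 bp
  44→51: 7 bp
  51→73: 22 bp
  73→90: 17 bp
  90→99: 9 bp
  99→107: 8 bp
  107→122: 15 bp
  122→134: 12 bp
  134→144: 10 bp
  144→149: 5 bp
  149→164: 15 bp
  164→173: 9 bp
  173→194: 21 bp
  194→205: 11 bp
  205→213: 8 bp
  213→220: 7 bp
  220→229: 9 bp
  229→239: 10 bp
  239→243: 4 bp
  243→250: 7 bp
  250→259: 9 bp
  259→274: 15 bp
  274→11 (wrap): 290-274+11 = 27 bp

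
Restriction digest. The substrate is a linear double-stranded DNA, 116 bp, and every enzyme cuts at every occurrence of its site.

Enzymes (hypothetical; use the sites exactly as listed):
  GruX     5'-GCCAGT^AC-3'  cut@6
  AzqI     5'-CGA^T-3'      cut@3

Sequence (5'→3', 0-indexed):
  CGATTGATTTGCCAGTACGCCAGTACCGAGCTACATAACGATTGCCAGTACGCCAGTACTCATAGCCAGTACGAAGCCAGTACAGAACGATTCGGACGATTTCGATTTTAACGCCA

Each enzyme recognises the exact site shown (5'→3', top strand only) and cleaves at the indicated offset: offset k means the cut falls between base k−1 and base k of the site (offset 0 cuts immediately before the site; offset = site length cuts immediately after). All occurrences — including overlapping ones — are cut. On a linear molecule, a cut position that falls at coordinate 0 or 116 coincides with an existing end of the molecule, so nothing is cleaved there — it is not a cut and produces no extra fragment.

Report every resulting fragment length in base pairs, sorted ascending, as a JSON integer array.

[3,6,8,8,8,9,9,11,11,13,13,17]

Per-enzyme occurrences:
  GruX GCCAGTAC/6: at [10, 18, 43, 51, 64, 75] ⇒ [16, 24, 49, 57, 70, 81]
  AzqI CGAT/3: at [0, 38, 87, 96, 102] ⇒ [3, 41, 90, 99, 105]

Pooled cuts: [3, 16, 24, 41, 49, 57, 70, 81, 90, 99, 105]

Fragment lengths:
  [0,3): 3 bp
  [3,16): 13 bp
  [16,24): 8 bp
  [24,41): 17 bp
  [41,49): 8 bp
  [49,57): 8 bp
  [57,70): 13 bp
  [70,81): 11 bp
  [81,90): 9 bp
  [90,99): 9 bp
  [99,105): 6 bp
  [105,116): 11 bp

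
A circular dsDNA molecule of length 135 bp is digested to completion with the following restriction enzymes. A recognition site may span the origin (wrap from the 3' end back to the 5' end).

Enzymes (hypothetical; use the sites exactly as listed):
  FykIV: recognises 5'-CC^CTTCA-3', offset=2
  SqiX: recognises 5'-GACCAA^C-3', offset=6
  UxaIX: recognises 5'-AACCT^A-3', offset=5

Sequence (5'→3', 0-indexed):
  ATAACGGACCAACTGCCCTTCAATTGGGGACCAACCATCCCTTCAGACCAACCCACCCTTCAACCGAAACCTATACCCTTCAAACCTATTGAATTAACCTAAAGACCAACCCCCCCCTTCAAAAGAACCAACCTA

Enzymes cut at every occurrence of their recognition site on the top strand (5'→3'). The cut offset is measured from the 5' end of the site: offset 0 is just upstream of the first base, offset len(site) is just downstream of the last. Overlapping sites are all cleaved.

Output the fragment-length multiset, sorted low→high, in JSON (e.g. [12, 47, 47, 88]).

Site scan:
  FykIV CCCTTCA/2: at [15, 38, 55, 75, 114] ⇒ [17, 40, 57, 77, 116]
  SqiX GACCAAC/6: at [6, 28, 45, 103] ⇒ [12, 34, 51, 109]
  UxaIX AACCTA/5: at [67, 82, 95, 129] ⇒ [72, 87, 100, 134]

Pooled cuts: [12, 17, 34, 40, 51, 57, 72, 77, 87, 100, 109, 116, 134]

Fragment lengths:
  12→17: 5 bp
  17→34: 17 bp
  34→40: 6 bp
  40→51: 11 bp
  51→57: 6 bp
  57→72: 15 bp
  72→77: 5 bp
  77→87: 10 bp
  87→100: 13 bp
  100→109: 9 bp
  109→116: 7 bp
  116→134: 18 bp
  134→12 (wrap): 135-134+12 = 13 bp

[5,5,6,6,7,9,10,11,13,13,15,17,18]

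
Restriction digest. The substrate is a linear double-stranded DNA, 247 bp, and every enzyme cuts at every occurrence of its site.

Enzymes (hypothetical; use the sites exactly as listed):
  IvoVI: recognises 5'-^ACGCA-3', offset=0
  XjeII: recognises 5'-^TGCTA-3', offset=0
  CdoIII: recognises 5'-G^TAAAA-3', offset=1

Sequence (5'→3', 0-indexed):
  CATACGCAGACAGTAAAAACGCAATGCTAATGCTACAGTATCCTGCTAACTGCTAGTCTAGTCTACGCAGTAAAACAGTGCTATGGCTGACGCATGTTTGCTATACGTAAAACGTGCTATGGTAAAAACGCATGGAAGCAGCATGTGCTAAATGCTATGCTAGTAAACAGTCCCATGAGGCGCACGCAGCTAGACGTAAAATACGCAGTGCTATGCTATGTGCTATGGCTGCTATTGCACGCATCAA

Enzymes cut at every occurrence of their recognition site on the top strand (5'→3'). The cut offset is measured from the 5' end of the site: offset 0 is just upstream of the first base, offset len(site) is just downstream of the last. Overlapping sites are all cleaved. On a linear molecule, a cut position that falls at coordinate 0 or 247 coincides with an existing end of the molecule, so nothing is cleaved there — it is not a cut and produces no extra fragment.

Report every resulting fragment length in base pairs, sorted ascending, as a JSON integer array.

Scan for sites:
  IvoVI (ACGCA, off=0): starts [3, 18, 64, 89, 127, 183, 202, 238] → cuts [3, 18, 64, 89, 127, 183, 202, 238]
  XjeII (TGCTA, off=0): starts [24, 30, 43, 50, 78, 98, 114, 145, 152, 157, 208, 213, 220, 229] → cuts [24, 30, 43, 50, 78, 98, 114, 145, 152, 157, 208, 213, 220, 229]
  CdoIII (GTAAAA, off=1): starts [12, 69, 106, 121, 195] → cuts [13, 70, 107, 122, 196]

Pooled cuts: [3, 13, 18, 24, 30, 43, 50, 64, 70, 78, 89, 98, 107, 114, 122, 127, 145, 152, 157, 183, 196, 202, 208, 213, 220, 229, 238]

Fragments:
  [0,3): 3 bp
  [3,13): 10 bp
  [13,18): 5 bp
  [18,24): 6 bp
  [24,30): 6 bp
  [30,43): 13 bp
  [43,50): 7 bp
  [50,64): 14 bp
  [64,70): 6 bp
  [70,78): 8 bp
  [78,89): 11 bp
  [89,98): 9 bp
  [98,107): 9 bp
  [107,114): 7 bp
  [114,122): 8 bp
  [122,127): 5 bp
  [127,145): 18 bp
  [145,152): 7 bp
  [152,157): 5 bp
  [157,183): 26 bp
  [183,196): 13 bp
  [196,202): 6 bp
  [202,208): 6 bp
  [208,213): 5 bp
  [213,220): 7 bp
  [220,229): 9 bp
  [229,238): 9 bp
  [238,247): 9 bp

[3,5,5,5,5,6,6,6,6,6,7,7,7,7,8,8,9,9,9,9,9,10,11,13,13,14,18,26]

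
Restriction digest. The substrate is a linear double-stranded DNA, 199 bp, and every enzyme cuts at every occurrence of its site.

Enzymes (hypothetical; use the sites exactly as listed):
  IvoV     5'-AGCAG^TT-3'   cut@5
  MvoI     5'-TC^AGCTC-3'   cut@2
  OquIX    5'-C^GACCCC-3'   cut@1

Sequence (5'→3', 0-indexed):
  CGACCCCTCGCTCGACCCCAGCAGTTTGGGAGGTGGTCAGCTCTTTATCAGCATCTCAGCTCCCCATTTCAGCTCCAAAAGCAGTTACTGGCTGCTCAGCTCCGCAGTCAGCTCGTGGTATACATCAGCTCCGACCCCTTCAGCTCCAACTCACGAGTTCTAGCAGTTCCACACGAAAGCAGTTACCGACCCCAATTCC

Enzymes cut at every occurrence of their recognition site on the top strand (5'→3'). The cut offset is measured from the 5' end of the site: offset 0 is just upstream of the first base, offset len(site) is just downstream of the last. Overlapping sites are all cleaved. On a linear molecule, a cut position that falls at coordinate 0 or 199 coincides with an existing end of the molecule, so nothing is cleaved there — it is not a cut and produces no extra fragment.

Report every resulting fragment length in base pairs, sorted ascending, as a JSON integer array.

Scan for sites:
  IvoV AGCAGTT/5: at [19, 79, 161, 177] ⇒ [24, 84, 166, 182]
  MvoI TCAGCTC/2: at [36, 55, 68, 95, 107, 124, 139] ⇒ [38, 57, 70, 97, 109, 126, 141]
  OquIX CGACCCC/1: at [0, 12, 131, 186] ⇒ [1, 13, 132, 187]

Pooled cuts: [1, 13, 24, 38, 57, 70, 84, 97, 109, 126, 132, 141, 166, 182, 187]

Fragments:
  [0,1): 1 bp
  [1,13): 12 bp
  [13,24): 11 bp
  [24,38): 14 bp
  [38,57): 19 bp
  [57,70): 13 bp
  [70,84): 14 bp
  [84,97): 13 bp
  [97,109): 12 bp
  [109,126): 17 bp
  [126,132): 6 bp
  [132,141): 9 bp
  [141,166): 25 bp
  [166,182): 16 bp
  [182,187): 5 bp
  [187,199): 12 bp

[1,5,6,9,11,12,12,12,13,13,14,14,16,17,19,25]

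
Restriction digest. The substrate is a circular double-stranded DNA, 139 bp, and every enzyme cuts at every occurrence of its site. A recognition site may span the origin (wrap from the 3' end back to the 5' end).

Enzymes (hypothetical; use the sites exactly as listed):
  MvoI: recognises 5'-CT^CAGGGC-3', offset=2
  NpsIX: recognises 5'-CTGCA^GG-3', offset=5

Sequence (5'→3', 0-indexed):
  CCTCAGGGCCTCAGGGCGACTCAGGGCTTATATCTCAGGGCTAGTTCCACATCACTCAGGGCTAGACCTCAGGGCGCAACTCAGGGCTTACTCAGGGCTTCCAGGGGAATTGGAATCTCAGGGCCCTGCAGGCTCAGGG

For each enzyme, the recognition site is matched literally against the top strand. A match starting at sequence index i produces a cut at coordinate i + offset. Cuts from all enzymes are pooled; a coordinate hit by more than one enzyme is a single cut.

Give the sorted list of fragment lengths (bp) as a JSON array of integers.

[4,8,8,10,11,12,12,13,14,21,26]

Per-enzyme occurrences:
  MvoI CTCAGGGC/2: at [1, 9, 19, 33, 54, 67, 79, 90, 116, 132] ⇒ [3, 11, 21, 35, 56, 69, 81, 92, 118, 134]
  NpsIX CTGCAGG/5: at [125] ⇒ [130]

Pooled cuts: [3, 11, 21, 35, 56, 69, 81, 92, 118, 130, 134]

Fragments:
  3→11: 8 bp
  11→21: 10 bp
  21→35: 14 bp
  35→56: 21 bp
  56→69: 13 bp
  69→81: 12 bp
  81→92: 11 bp
  92→118: 26 bp
  118→130: 12 bp
  130→134: 4 bp
  134→3 (wrap): 139-134+3 = 8 bp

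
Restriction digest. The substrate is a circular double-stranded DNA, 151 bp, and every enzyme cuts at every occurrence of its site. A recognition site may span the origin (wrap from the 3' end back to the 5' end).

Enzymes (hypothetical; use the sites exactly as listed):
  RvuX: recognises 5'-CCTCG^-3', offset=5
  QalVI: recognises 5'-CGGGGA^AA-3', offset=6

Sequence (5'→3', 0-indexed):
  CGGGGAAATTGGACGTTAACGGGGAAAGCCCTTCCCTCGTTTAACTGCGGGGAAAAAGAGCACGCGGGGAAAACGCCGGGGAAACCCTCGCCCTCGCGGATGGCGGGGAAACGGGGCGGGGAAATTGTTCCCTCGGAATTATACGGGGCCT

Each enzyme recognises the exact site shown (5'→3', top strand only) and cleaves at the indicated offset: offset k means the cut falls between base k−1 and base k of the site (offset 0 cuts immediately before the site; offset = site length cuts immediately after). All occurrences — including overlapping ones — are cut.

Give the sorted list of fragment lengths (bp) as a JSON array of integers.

[4,6,8,12,13,13,13,14,14,17,18,19]

Scan for sites:
  RvuX CCTCG/5: at [34, 85, 91, 130, 148] ⇒ [2, 39, 90, 96, 135]
  QalVI CGGGGAAA/6: at [0, 19, 47, 64, 76, 103, 116] ⇒ [6, 25, 53, 70, 82, 109, 122]

All cut coordinates (distinct, sorted): [2, 6, 25, 39, 53, 70, 82, 90, 96, 109, 122, 135]

Fragment lengths:
  2→6: 4 bp
  6→25: 19 bp
  25→39: 14 bp
  39→53: 14 bp
  53→70: 17 bp
  70→82: 12 bp
  82→90: 8 bp
  90→96: 6 bp
  96→109: 13 bp
  109→122: 13 bp
  122→135: 13 bp
  135→2 (wrap): 151-135+2 = 18 bp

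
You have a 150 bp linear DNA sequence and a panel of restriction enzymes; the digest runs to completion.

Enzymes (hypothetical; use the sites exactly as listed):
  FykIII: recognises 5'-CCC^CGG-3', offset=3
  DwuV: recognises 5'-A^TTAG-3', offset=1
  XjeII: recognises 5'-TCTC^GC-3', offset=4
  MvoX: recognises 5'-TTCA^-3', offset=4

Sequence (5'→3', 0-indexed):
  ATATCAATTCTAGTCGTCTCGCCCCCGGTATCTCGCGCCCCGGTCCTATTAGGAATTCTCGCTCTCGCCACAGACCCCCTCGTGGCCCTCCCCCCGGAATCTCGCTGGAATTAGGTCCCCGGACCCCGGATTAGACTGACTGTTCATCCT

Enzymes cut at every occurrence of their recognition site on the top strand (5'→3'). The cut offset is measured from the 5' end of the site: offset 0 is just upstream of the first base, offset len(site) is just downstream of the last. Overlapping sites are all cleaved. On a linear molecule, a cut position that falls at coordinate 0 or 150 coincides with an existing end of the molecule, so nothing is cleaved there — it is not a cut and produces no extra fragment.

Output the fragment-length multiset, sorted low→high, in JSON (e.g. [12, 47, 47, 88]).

[4,4,5,6,6,7,7,8,9,9,9,12,16,20,28]

Site scan:
  FykIII CCCCGG/3: at [22, 37, 91, 116, 123] ⇒ [25, 40, 94, 119, 126]
  DwuV ATTAG/1: at [47, 109, 129] ⇒ [48, 110, 130]
  XjeII TCTCGC/4: at [16, 30, 56, 62, 99] ⇒ [20, 34, 60, 66, 103]
  MvoX TTCA/4: at [142] ⇒ [146]

All cut coordinates (distinct, sorted): [20, 25, 34, 40, 48, 60, 66, 94, 103, 110, 119, 126, 130, 146]

Fragments:
  [0,20): 20 bp
  [20,25): 5 bp
  [25,34): 9 bp
  [34,40): 6 bp
  [40,48): 8 bp
  [48,60): 12 bp
  [60,66): 6 bp
  [66,94): 28 bp
  [94,103): 9 bp
  [103,110): 7 bp
  [110,119): 9 bp
  [119,126): 7 bp
  [126,130): 4 bp
  [130,146): 16 bp
  [146,150): 4 bp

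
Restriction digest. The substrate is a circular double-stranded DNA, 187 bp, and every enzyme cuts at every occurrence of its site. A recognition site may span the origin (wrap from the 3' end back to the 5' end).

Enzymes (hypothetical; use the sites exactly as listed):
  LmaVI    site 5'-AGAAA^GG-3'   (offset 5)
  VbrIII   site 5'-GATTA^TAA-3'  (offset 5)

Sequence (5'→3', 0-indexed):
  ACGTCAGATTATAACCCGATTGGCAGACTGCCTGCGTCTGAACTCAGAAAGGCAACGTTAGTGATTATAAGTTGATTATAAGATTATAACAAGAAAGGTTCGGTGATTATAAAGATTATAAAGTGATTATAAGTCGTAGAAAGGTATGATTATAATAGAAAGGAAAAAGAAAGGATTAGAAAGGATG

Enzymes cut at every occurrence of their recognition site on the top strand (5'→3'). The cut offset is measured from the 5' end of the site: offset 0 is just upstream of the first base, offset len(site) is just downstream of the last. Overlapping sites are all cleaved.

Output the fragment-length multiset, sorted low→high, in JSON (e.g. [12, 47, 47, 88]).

[8,9,9,10,10,10,11,11,11,13,13,16,17,39]

Site scan:
  LmaVI (AGAAAGG, off=5): starts [45, 91, 137, 156, 167, 177] → cuts [50, 96, 142, 161, 172, 182]
  VbrIII (GATTATAA, off=5): starts [6, 62, 73, 81, 104, 113, 124, 147] → cuts [11, 67, 78, 86, 109, 118, 129, 152]

Pooled cuts: [11, 50, 67, 78, 86, 96, 109, 118, 129, 142, 152, 161, 172, 182]

Fragment lengths:
  11→50: 39 bp
  50→67: 17 bp
  67→78: 11 bp
  78→86: 8 bp
  86→96: 10 bp
  96→109: 13 bp
  109→118: 9 bp
  118→129: 11 bp
  129→142: 13 bp
  142→152: 10 bp
  152→161: 9 bp
  161→172: 11 bp
  172→182: 10 bp
  182→11 (wrap): 187-182+11 = 16 bp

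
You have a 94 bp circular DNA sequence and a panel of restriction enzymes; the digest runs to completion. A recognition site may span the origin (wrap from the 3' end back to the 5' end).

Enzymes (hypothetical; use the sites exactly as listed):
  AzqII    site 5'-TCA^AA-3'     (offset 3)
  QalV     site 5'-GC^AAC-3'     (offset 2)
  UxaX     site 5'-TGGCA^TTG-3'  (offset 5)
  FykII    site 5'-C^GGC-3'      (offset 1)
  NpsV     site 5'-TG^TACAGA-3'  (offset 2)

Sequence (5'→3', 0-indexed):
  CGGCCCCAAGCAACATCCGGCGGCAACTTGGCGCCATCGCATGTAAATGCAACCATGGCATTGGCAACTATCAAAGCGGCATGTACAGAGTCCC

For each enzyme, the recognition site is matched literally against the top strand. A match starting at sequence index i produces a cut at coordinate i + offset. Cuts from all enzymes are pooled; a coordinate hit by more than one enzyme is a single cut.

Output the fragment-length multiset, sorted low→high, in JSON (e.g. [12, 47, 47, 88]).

[3,3,4,5,6,7,8,10,10,12,26]

Site scan:
  AzqII (TCAAA, off=3): starts [70] → cuts [73]
  QalV (GCAAC, off=2): starts [9, 22, 48, 63] → cuts [11, 24, 50, 65]
  UxaX (TGGCATTG, off=5): starts [55] → cuts [60]
  FykII (CGGC, off=1): starts [0, 17, 20, 76] → cuts [1, 18, 21, 77]
  NpsV (TGTACAGA, off=2): starts [81] → cuts [83]

Pooled cuts: [1, 11, 18, 21, 24, 50, 60, 65, 73, 77, 83]

Fragments:
  1→11: 10 bp
  11→18: 7 bp
  18→21: 3 bp
  21→24: 3 bp
  24→50: 26 bp
  50→60: 10 bp
  60→65: 5 bp
  65→73: 8 bp
  73→77: 4 bp
  77→83: 6 bp
  83→1 (wrap): 94-83+1 = 12 bp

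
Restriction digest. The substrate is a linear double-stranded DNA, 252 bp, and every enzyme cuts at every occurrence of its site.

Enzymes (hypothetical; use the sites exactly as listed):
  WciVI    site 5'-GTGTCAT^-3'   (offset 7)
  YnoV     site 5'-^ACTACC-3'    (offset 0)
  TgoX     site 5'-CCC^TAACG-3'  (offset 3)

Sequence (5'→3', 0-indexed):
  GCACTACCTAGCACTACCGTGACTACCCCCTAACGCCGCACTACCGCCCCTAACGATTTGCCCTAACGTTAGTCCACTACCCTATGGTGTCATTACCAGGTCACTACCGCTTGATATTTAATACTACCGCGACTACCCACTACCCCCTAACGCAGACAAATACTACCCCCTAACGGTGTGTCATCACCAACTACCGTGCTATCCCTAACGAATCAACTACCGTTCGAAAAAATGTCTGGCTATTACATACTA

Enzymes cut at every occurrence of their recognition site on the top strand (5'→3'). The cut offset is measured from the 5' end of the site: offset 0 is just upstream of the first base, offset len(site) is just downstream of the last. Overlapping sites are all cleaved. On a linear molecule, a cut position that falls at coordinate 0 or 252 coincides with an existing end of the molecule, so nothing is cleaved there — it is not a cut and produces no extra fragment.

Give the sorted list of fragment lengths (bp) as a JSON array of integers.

Per-enzyme occurrences:
  WciVI GTGTCAT/7: at [86, 177] ⇒ [93, 184]
  YnoV ACTACC/0: at [2, 12, 21, 39, 75, 102, 122, 131, 138, 161, 189, 215] ⇒ [2, 12, 21, 39, 75, 102, 122, 131, 138, 161, 189, 215]
  TgoX CCCTAACG/3: at [27, 47, 60, 144, 167, 202] ⇒ [30, 50, 63, 147, 170, 205]

Pooled cuts: [2, 12, 21, 30, 39, 50, 63, 75, 93, 102, 122, 131, 138, 147, 161, 170, 184, 189, 205, 215]

Fragments:
  [0,2): 2 bp
  [2,12): 10 bp
  [12,21): 9 bp
  [21,30): 9 bp
  [30,39): 9 bp
  [39,50): 11 bp
  [50,63): 13 bp
  [63,75): 12 bp
  [75,93): 18 bp
  [93,102): 9 bp
  [102,122): 20 bp
  [122,131): 9 bp
  [131,138): 7 bp
  [138,147): 9 bp
  [147,161): 14 bp
  [161,170): 9 bp
  [170,184): 14 bp
  [184,189): 5 bp
  [189,205): 16 bp
  [205,215): 10 bp
  [215,252): 37 bp

[2,5,7,9,9,9,9,9,9,9,10,10,11,12,13,14,14,16,18,20,37]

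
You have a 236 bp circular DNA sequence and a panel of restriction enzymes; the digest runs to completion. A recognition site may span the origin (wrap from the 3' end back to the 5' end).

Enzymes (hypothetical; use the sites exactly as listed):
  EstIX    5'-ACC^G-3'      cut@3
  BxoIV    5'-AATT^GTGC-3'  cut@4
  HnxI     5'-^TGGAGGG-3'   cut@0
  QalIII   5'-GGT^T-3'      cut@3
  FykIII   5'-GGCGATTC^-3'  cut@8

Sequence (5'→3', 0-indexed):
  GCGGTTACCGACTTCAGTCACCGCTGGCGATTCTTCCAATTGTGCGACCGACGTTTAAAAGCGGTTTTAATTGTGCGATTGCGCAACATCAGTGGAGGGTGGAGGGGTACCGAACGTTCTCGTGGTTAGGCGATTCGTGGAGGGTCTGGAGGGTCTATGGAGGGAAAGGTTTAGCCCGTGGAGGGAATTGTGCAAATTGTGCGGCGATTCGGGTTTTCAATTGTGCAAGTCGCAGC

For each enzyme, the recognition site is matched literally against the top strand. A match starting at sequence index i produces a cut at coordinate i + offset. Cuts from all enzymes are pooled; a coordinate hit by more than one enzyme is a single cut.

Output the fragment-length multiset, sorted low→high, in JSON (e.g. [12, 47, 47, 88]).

[1,4,4,7,7,8,8,8,8,9,9,10,11,11,11,12,12,13,13,15,16,19,20]

Per-enzyme occurrences:
  EstIX ACCG/3: at [6, 19, 46, 108] ⇒ [9, 22, 49, 111]
  BxoIV AATTGTGC/4: at [37, 68, 185, 194, 218] ⇒ [41, 72, 189, 198, 222]
  HnxI TGGAGGG/0: at [92, 99, 137, 146, 157, 178] ⇒ [92, 99, 137, 146, 157, 178]
  QalIII GGTT/3: at [2, 62, 123, 167, 211] ⇒ [5, 65, 126, 170, 214]
  FykIII GGCGATTC/8: at [25, 128, 202] ⇒ [33, 136, 210]

Pooled cuts: [5, 9, 22, 33, 41, 49, 65, 72, 92, 99, 111, 126, 136, 137, 146, 157, 170, 178, 189, 198, 210, 214, 222]

Fragments:
  5→9: 4 bp
  9→22: 13 bp
  22→33: 11 bp
  33→41: 8 bp
  41→49: 8 bp
  49→65: 16 bp
  65→72: 7 bp
  72→92: 20 bp
  92→99: 7 bp
  99→111: 12 bp
  111→126: 15 bp
  126→136: 10 bp
  136→137: 1 bp
  137→146: 9 bp
  146→157: 11 bp
  157→170: 13 bp
  170→178: 8 bp
  178→189: 11 bp
  189→198: 9 bp
  198→210: 12 bp
  210→214: 4 bp
  214→222: 8 bp
  222→5 (wrap): 236-222+5 = 19 bp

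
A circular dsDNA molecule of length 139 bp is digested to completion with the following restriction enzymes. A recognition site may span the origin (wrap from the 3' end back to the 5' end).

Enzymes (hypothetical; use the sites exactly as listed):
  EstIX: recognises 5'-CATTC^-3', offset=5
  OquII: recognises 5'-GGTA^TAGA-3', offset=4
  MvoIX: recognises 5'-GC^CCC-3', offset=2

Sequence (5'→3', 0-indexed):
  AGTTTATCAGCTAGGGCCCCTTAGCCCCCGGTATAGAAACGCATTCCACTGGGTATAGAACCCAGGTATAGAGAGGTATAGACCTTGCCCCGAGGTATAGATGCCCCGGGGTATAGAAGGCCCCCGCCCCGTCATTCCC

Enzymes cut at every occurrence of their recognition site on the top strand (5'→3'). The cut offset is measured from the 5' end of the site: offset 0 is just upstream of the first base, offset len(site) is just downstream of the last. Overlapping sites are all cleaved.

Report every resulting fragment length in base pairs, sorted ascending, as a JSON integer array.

Per-enzyme occurrences:
  EstIX CATTC/5: at [41, 132] ⇒ [46, 137]
  OquII GGTATAGA/4: at [29, 51, 64, 74, 93, 109] ⇒ [33, 55, 68, 78, 97, 113]
  MvoIX GCCCC/2: at [15, 23, 86, 102, 119, 125] ⇒ [17, 25, 88, 104, 121, 127]

All cut coordinates (distinct, sorted): [17, 25, 33, 46, 55, 68, 78, 88, 97, 104, 113, 121, 127, 137]

Fragment lengths:
  17→25: 8 bp
  25→33: 8 bp
  33→46: 13 bp
  46→55: 9 bp
  55→68: 13 bp
  68→78: 10 bp
  78→88: 10 bp
  88→97: 9 bp
  97→104: 7 bp
  104→113: 9 bp
  113→121: 8 bp
  121→127: 6 bp
  127→137: 10 bp
  137→17 (wrap): 139-137+17 = 19 bp

[6,7,8,8,8,9,9,9,10,10,10,13,13,19]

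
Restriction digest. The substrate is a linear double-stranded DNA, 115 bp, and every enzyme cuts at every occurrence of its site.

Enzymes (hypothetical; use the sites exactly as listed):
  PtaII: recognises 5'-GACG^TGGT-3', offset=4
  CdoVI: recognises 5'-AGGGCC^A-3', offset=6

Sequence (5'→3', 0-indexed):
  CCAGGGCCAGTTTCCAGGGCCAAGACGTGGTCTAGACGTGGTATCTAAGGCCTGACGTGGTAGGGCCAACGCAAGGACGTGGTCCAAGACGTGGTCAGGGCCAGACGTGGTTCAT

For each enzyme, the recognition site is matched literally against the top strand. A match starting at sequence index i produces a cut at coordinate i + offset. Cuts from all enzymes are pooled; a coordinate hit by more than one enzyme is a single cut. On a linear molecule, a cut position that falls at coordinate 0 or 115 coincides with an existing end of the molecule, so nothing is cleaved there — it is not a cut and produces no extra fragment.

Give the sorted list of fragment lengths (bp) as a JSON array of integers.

[5,6,8,8,10,11,11,12,12,13,19]

Per-enzyme occurrences:
  PtaII (GACGTGGT, off=4): starts [23, 34, 53, 75, 87, 103] → cuts [27, 38, 57, 79, 91, 107]
  CdoVI (AGGGCCA, off=6): starts [2, 15, 61, 96] → cuts [8, 21, 67, 102]

Pooled cuts: [8, 21, 27, 38, 57, 67, 79, 91, 102, 107]

Fragment lengths:
  [0,8): 8 bp
  [8,21): 13 bp
  [21,27): 6 bp
  [27,38): 11 bp
  [38,57): 19 bp
  [57,67): 10 bp
  [67,79): 12 bp
  [79,91): 12 bp
  [91,102): 11 bp
  [102,107): 5 bp
  [107,115): 8 bp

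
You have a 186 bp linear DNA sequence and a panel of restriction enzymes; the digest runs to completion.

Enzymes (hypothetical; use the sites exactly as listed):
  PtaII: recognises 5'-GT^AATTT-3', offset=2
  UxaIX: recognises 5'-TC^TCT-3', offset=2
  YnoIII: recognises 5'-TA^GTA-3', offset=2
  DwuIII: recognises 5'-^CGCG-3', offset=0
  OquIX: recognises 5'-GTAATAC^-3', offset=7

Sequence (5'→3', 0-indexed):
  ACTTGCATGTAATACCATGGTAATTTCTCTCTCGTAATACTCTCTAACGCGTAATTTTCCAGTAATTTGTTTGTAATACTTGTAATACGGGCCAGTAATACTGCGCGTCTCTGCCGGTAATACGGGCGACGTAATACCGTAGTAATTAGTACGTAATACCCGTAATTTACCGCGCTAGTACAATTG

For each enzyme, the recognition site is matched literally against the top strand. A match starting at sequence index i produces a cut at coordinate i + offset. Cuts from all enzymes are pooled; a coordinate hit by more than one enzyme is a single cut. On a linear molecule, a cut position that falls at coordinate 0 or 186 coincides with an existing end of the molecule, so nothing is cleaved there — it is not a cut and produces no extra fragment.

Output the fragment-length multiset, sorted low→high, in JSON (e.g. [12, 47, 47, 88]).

[2,2,2,4,4,5,5,6,6,6,7,7,7,9,9,11,11,11,13,14,14,15,16]

Per-enzyme occurrences:
  PtaII GTAATTT/2: at [19, 50, 61, 161] ⇒ [21, 52, 63, 163]
  UxaIX TCTCT/2: at [25, 27, 40, 107] ⇒ [27, 29, 42, 109]
  YnoIII TAGTA/2: at [139, 146, 175] ⇒ [141, 148, 177]
  DwuIII CGCG/0: at [47, 103, 170] ⇒ [47, 103, 170]
  OquIX GTAATAC/7: at [8, 33, 72, 81, 94, 116, 130, 152] ⇒ [15, 40, 79, 88, 101, 123, 137, 159]

Pooled cuts: [15, 21, 27, 29, 40, 42, 47, 52, 63, 79, 88, 101, 103, 109, 123, 137, 141, 148, 159, 163, 170, 177]

Fragments:
  [0,15): 15 bp
  [15,21): 6 bp
  [21,27): 6 bp
  [27,29): 2 bp
  [29,40): 11 bp
  [40,42): 2 bp
  [42,47): 5 bp
  [47,52): 5 bp
  [52,63): 11 bp
  [63,79): 16 bp
  [79,88): 9 bp
  [88,101): 13 bp
  [101,103): 2 bp
  [103,109): 6 bp
  [109,123): 14 bp
  [123,137): 14 bp
  [137,141): 4 bp
  [141,148): 7 bp
  [148,159): 11 bp
  [159,163): 4 bp
  [163,170): 7 bp
  [170,177): 7 bp
  [177,186): 9 bp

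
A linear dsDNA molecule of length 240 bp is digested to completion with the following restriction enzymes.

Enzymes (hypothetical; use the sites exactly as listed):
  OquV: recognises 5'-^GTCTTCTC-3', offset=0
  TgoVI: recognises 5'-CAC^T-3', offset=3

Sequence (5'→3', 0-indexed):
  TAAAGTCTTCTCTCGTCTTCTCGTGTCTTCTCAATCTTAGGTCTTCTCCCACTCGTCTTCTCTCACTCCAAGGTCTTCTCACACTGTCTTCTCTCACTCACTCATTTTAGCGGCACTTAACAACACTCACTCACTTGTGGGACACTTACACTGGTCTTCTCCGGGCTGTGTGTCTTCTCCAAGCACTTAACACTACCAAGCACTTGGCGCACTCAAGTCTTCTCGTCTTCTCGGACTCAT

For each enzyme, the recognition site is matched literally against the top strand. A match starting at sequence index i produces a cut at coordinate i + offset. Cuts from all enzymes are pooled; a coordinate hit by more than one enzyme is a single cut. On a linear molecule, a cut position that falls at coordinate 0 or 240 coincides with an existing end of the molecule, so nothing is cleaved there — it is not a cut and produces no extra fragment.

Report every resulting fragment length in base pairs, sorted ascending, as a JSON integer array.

[1,2,2,4,4,4,4,4,6,6,7,8,9,10,10,10,10,11,12,12,12,12,15,15,16,16,18]

Scan for sites:
  OquV GTCTTCTC/0: at [4, 14, 24, 40, 54, 72, 85, 153, 171, 216, 224] ⇒ [4, 14, 24, 40, 54, 72, 85, 153, 171, 216, 224]
  TgoVI CACT/3: at [49, 63, 81, 94, 98, 113, 123, 127, 131, 142, 148, 183, 190, 200, 209] ⇒ [52, 66, 84, 97, 101, 116, 126, 130, 134, 145, 151, 186, 193, 203, 212]

All cut coordinates (distinct, sorted): [4, 14, 24, 40, 52, 54, 66, 72, 84, 85, 97, 101, 116, 126, 130, 134, 145, 151, 153, 171, 186, 193, 203, 212, 216, 224]

Fragment lengths:
  [0,4): 4 bp
  [4,14): 10 bp
  [14,24): 10 bp
  [24,40): 16 bp
  [40,52): 12 bp
  [52,54): 2 bp
  [54,66): 12 bp
  [66,72): 6 bp
  [72,84): 12 bp
  [84,85): 1 bp
  [85,97): 12 bp
  [97,101): 4 bp
  [101,116): 15 bp
  [116,126): 10 bp
  [126,130): 4 bp
  [130,134): 4 bp
  [134,145): 11 bp
  [145,151): 6 bp
  [151,153): 2 bp
  [153,171): 18 bp
  [171,186): 15 bp
  [186,193): 7 bp
  [193,203): 10 bp
  [203,212): 9 bp
  [212,216): 4 bp
  [216,224): 8 bp
  [224,240): 16 bp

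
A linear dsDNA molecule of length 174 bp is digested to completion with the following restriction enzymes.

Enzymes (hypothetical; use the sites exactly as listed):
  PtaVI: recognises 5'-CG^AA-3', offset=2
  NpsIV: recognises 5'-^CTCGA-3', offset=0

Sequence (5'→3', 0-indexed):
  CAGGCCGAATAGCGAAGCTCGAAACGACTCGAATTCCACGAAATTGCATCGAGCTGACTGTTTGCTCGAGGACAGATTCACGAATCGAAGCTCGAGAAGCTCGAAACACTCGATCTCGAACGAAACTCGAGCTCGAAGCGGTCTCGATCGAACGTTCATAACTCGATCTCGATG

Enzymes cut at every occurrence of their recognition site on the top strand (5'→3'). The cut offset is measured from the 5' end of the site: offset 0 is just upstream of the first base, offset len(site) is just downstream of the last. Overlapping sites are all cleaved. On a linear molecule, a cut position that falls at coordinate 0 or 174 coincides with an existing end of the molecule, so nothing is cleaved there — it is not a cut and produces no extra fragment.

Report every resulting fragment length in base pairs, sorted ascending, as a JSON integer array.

Per-enzyme occurrences:
  PtaVI CGAA/2: at [5, 12, 19, 29, 38, 80, 85, 101, 116, 120, 133, 148] ⇒ [7, 14, 21, 31, 40, 82, 87, 103, 118, 122, 135, 150]
  NpsIV CTCGA/0: at [17, 27, 64, 90, 99, 108, 114, 125, 131, 142, 161, 167] ⇒ [17, 27, 64, 90, 99, 108, 114, 125, 131, 142, 161, 167]

Pooled cuts: [7, 14, 17, 21, 27, 31, 40, 64, 82, 87, 90, 99, 103, 108, 114, 118, 122, 125, 131, 135, 142, 150, 161, 167]

Fragment lengths:
  [0,7): 7 bp
  [7,14): 7 bp
  [14,17): 3 bp
  [17,21): 4 bp
  [21,27): 6 bp
  [27,31): 4 bp
  [31,40): 9 bp
  [40,64): 24 bp
  [64,82): 18 bp
  [82,87): 5 bp
  [87,90): 3 bp
  [90,99): 9 bp
  [99,103): 4 bp
  [103,108): 5 bp
  [108,114): 6 bp
  [114,118): 4 bp
  [118,122): 4 bp
  [122,125): 3 bp
  [125,131): 6 bp
  [131,135): 4 bp
  [135,142): 7 bp
  [142,150): 8 bp
  [150,161): 11 bp
  [161,167): 6 bp
  [167,174): 7 bp

[3,3,3,4,4,4,4,4,4,5,5,6,6,6,6,7,7,7,7,8,9,9,11,18,24]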